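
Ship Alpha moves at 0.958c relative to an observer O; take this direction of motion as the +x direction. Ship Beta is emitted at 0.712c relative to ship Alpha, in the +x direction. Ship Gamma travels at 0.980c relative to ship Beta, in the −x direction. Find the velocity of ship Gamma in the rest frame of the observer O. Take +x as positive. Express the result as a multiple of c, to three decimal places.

+0.474c

Apply u = (u' + v)/(1 + u'v/c²) successively, working outward toward the observer O.
Start: velocity of ship Alpha relative to the observer O = 0.9580c.
Compose with ship Beta (u' = 0.712 in ship Alpha frame): u_1 = (0.712 + 0.958) / (1 + 0.712·0.958) = 1.6700/1.6821 = 0.9928.
Compose with ship Gamma (u' = -0.980 in ship Beta frame): u_2 = (-0.980 + 0.993) / (1 + (-0.980)·0.993) = 0.0128/0.0270 = 0.4736.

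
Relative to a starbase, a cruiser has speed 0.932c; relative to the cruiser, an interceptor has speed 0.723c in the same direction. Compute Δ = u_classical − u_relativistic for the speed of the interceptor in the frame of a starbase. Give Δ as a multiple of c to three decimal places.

Δ = 0.666c

Galilean: u_cl = 0.723 + 0.932 = 1.6550.
Relativistic: u_rel = (0.723 + 0.932) / (1 + 0.723·0.932) = 1.6550/1.6738 = 0.9887.
Δ = 1.6550 − 0.9887 = 0.6663.
(The classical prediction exceeds c; the relativistic result does not.)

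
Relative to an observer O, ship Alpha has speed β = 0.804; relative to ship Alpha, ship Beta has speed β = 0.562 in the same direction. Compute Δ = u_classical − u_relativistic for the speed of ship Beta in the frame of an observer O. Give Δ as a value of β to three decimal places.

Δ = 0.425

Galilean: u_cl = 0.562 + 0.804 = 1.3660.
Relativistic: u_rel = (0.562 + 0.804) / (1 + 0.562·0.804) = 1.3660/1.4518 = 0.9409.
Δ = 1.3660 − 0.9409 = 0.4251.
(The classical prediction exceeds c; the relativistic result does not.)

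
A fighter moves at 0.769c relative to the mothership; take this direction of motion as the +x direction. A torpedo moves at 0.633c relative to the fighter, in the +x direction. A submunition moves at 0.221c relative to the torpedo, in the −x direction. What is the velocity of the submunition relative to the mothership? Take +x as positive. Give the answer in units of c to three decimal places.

Apply u = (u' + v)/(1 + u'v/c²) successively, working outward toward the mothership.
Start: velocity of the fighter relative to the mothership = 0.7690c.
Compose with the torpedo (u' = 0.633 in the fighter frame): u_1 = (0.633 + 0.769) / (1 + 0.633·0.769) = 1.4020/1.4868 = 0.9430.
Compose with the submunition (u' = -0.221 in the torpedo frame): u_2 = (-0.221 + 0.943) / (1 + (-0.221)·0.943) = 0.7220/0.7916 = 0.9120.

+0.912c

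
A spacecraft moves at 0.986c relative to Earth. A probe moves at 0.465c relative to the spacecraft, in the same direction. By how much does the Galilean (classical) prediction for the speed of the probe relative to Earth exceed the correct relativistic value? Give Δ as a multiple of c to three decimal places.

Δ = 0.456c

Galilean: u_cl = 0.465 + 0.986 = 1.4510.
Relativistic: u_rel = (0.465 + 0.986) / (1 + 0.465·0.986) = 1.4510/1.4585 = 0.9949.
Δ = 1.4510 − 0.9949 = 0.4561.
(The classical prediction exceeds c; the relativistic result does not.)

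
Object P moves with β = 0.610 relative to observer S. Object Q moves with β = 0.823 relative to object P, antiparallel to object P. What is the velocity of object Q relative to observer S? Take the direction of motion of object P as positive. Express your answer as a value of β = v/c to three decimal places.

With v = 0.610 and u' = -0.823 (in units of c),
u = (u' + v)/(1 + u'v/c²):
u = (-0.823 + 0.610) / (1 + (-0.823)·0.610) = -0.2130/0.4980 = -0.4277

β = -0.428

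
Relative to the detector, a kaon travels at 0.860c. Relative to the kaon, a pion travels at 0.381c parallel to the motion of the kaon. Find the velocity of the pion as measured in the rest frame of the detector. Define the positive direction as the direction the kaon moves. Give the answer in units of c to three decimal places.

With v = 0.860 and u' = 0.381 (in units of c),
u = (u' + v)/(1 + u'v/c²):
u = (0.381 + 0.860) / (1 + 0.381·0.860) = 1.2410/1.3277 = 0.9347
(Galilean addition would give +1.241c, exceeding c.)

0.935c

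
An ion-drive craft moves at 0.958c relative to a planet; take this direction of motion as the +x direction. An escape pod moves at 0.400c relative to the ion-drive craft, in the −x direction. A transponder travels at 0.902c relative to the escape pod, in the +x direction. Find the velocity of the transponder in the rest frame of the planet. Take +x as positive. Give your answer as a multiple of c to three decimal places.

Apply u = (u' + v)/(1 + u'v/c²) successively, working outward toward the planet.
Start: velocity of the ion-drive craft relative to the planet = 0.9580c.
Compose with the escape pod (u' = -0.400 in the ion-drive craft frame): u_1 = (-0.400 + 0.958) / (1 + (-0.400)·0.958) = 0.5580/0.6168 = 0.9047.
Compose with the transponder (u' = 0.902 in the escape pod frame): u_2 = (0.902 + 0.905) / (1 + 0.902·0.905) = 1.8067/1.8160 = 0.9949.

+0.995c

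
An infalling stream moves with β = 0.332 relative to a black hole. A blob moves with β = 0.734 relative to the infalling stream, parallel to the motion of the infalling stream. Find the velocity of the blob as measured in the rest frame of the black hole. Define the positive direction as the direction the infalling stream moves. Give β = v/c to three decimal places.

With v = 0.332 and u' = 0.734 (in units of c),
u = (u' + v)/(1 + u'v/c²):
u = (0.734 + 0.332) / (1 + 0.734·0.332) = 1.0660/1.2437 = 0.8571

β = 0.857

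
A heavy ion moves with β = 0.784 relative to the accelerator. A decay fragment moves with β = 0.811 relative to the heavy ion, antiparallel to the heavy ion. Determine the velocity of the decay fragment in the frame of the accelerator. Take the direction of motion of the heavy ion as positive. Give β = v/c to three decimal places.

With v = 0.784 and u' = -0.811 (in units of c),
u = (u' + v)/(1 + u'v/c²):
u = (-0.811 + 0.784) / (1 + (-0.811)·0.784) = -0.0270/0.3642 = -0.0741
(Galilean addition would give -0.027c.)

β = -0.074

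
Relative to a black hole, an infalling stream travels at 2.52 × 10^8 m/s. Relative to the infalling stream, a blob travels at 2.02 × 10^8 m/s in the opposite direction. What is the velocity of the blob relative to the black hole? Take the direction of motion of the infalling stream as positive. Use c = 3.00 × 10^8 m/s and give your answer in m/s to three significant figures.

+1.15 × 10^8 m/s

In units of c (dividing by 3.00 × 10^8 m/s): v = 0.840, u' = -0.673.
u = (u' + v)/(1 + u'v/c²):
u = (-0.673 + 0.840) / (1 + (-0.673)·0.840) = 0.1667/0.4344 = 0.3837
Converting back: u = 0.3837 × 3.00 × 10^8 m/s.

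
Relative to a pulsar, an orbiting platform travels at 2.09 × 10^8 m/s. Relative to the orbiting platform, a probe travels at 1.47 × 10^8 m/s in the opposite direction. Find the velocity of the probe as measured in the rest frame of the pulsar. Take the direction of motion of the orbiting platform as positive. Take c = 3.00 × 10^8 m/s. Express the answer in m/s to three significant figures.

In units of c (dividing by 3.00 × 10^8 m/s): v = 0.697, u' = -0.490.
u = (u' + v)/(1 + u'v/c²):
u = (-0.490 + 0.697) / (1 + (-0.490)·0.697) = 0.2067/0.6586 = 0.3138
Converting back: u = 0.3138 × 3.00 × 10^8 m/s.

+9.41 × 10^7 m/s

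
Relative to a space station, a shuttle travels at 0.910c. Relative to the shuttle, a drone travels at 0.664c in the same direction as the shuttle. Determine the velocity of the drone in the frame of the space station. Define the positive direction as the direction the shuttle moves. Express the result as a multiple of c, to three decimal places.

With v = 0.910 and u' = 0.664 (in units of c),
u = (u' + v)/(1 + u'v/c²):
u = (0.664 + 0.910) / (1 + 0.664·0.910) = 1.5740/1.6042 = 0.9811
(Galilean addition would give +1.574c, exceeding c.)

0.981c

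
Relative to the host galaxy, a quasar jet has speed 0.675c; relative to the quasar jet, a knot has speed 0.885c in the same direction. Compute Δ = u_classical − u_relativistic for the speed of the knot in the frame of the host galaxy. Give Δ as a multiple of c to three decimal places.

Galilean: u_cl = 0.885 + 0.675 = 1.5600.
Relativistic: u_rel = (0.885 + 0.675) / (1 + 0.885·0.675) = 1.5600/1.5974 = 0.9766.
Δ = 1.5600 − 0.9766 = 0.5834.
(The classical prediction exceeds c; the relativistic result does not.)

Δ = 0.583c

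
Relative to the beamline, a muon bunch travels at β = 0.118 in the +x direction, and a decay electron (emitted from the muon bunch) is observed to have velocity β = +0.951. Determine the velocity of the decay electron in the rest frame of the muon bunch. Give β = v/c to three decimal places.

β = +0.938

Invert the composition law: u' = (u − v)/(1 − uv/c²).
u' = (0.951 − 0.118) / (1 − (0.951)(0.118)) = 0.8330/0.8878 = 0.9383.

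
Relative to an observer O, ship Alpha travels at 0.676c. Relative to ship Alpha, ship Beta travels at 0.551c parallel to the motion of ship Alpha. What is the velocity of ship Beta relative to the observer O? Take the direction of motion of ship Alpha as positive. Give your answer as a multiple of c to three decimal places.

0.894c

With v = 0.676 and u' = 0.551 (in units of c),
u = (u' + v)/(1 + u'v/c²):
u = (0.551 + 0.676) / (1 + 0.551·0.676) = 1.2270/1.3725 = 0.8940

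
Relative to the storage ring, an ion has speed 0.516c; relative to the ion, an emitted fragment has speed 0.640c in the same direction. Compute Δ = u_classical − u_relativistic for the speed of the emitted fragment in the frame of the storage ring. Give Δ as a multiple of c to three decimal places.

Galilean: u_cl = 0.640 + 0.516 = 1.1560.
Relativistic: u_rel = (0.640 + 0.516) / (1 + 0.640·0.516) = 1.1560/1.3302 = 0.8690.
Δ = 1.1560 − 0.8690 = 0.2870.
(The classical prediction exceeds c; the relativistic result does not.)

Δ = 0.287c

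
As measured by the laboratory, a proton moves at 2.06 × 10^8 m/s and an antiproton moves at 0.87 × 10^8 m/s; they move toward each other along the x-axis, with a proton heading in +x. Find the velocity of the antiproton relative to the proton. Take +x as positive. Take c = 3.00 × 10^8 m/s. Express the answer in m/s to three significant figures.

-2.44 × 10^8 m/s

β_A = 0.687, β_B = -0.290 (dividing each by c = 3.00 × 10^8 m/s).
Transform to A's frame with the inverse velocity-addition law: u' = (u − v)/(1 − uv/c²), taking u = β_B and v = β_A.
u' = (-0.290 − 0.687) / (1 − (0.687)(-0.290)) = -0.9767/1.1991 = -0.8145.
u' = -0.8145 × 3.00 × 10^8 m/s.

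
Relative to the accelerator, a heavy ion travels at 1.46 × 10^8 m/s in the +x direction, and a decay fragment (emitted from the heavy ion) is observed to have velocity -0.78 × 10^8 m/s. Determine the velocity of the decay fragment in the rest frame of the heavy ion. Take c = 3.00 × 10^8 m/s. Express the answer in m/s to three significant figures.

-1.99 × 10^8 m/s

v = 0.487c, u = -0.260c.
Invert the composition law: u' = (u − v)/(1 − uv/c²).
u' = (-0.260 − 0.487) / (1 − (-0.260)(0.487)) = -0.7467/1.1265 = -0.6628.
u' = -0.6628 × 3.00 × 10^8 m/s.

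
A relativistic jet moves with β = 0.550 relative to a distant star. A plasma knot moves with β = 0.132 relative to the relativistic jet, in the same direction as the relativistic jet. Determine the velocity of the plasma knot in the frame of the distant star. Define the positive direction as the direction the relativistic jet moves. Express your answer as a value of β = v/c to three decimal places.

β = 0.636

With v = 0.550 and u' = 0.132 (in units of c),
u = (u' + v)/(1 + u'v/c²):
u = (0.132 + 0.550) / (1 + 0.132·0.550) = 0.6820/1.0726 = 0.6358
(Galilean addition would give +0.682c.)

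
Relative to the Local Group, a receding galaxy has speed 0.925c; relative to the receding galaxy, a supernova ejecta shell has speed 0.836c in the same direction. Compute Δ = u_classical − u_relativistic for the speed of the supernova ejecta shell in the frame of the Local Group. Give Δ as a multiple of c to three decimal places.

Galilean: u_cl = 0.836 + 0.925 = 1.7610.
Relativistic: u_rel = (0.836 + 0.925) / (1 + 0.836·0.925) = 1.7610/1.7733 = 0.9931.
Δ = 1.7610 − 0.9931 = 0.7679.
(The classical prediction exceeds c; the relativistic result does not.)

Δ = 0.768c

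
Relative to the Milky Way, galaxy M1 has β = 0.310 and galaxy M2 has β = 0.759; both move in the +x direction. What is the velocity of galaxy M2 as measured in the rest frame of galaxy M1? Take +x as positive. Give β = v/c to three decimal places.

β = +0.587

β_A = 0.310, β_B = 0.759.
Transform to A's frame with the inverse velocity-addition law: u' = (u − v)/(1 − uv/c²), taking u = β_B and v = β_A.
u' = (0.759 − 0.310) / (1 − (0.310)(0.759)) = 0.4490/0.7647 = 0.5872.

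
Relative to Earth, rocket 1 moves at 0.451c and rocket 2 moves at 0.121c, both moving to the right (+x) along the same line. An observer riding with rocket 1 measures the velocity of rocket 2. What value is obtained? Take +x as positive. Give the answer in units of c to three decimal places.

-0.349c

β_A = 0.451, β_B = 0.121.
Transform to A's frame with the inverse velocity-addition law: u' = (u − v)/(1 − uv/c²), taking u = β_B and v = β_A.
u' = (0.121 − 0.451) / (1 − (0.451)(0.121)) = -0.3300/0.9454 = -0.3490.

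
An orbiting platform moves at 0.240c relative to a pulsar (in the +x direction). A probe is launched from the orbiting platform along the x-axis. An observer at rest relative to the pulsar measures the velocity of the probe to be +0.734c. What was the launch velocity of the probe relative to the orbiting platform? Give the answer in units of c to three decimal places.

Invert the composition law: u' = (u − v)/(1 − uv/c²).
u' = (0.734 − 0.240) / (1 − (0.734)(0.240)) = 0.4940/0.8238 = 0.5996.

+0.600c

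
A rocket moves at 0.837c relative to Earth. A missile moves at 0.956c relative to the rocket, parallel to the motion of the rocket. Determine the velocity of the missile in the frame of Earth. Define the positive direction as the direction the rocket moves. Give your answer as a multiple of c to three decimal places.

0.996c

With v = 0.837 and u' = 0.956 (in units of c),
u = (u' + v)/(1 + u'v/c²):
u = (0.956 + 0.837) / (1 + 0.956·0.837) = 1.7930/1.8002 = 0.9960
(Galilean addition would give +1.793c, exceeding c.)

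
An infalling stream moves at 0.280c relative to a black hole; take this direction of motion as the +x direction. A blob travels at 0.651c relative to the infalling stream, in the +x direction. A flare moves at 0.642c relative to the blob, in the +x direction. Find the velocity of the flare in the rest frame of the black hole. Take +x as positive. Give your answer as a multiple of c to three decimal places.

Apply u = (u' + v)/(1 + u'v/c²) successively, working outward toward the black hole.
Start: velocity of the infalling stream relative to the black hole = 0.2800c.
Compose with the blob (u' = 0.651 in the infalling stream frame): u_1 = (0.651 + 0.280) / (1 + 0.651·0.280) = 0.9310/1.1823 = 0.7875.
Compose with the flare (u' = 0.642 in the blob frame): u_2 = (0.642 + 0.787) / (1 + 0.642·0.787) = 1.4295/1.5056 = 0.9495.

0.949c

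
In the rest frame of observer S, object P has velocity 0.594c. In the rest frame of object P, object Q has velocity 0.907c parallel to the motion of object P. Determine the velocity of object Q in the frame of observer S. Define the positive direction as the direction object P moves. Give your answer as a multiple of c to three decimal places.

With v = 0.594 and u' = 0.907 (in units of c),
u = (u' + v)/(1 + u'v/c²):
u = (0.907 + 0.594) / (1 + 0.907·0.594) = 1.5010/1.5388 = 0.9755
(Galilean addition would give +1.501c, exceeding c.)

0.975c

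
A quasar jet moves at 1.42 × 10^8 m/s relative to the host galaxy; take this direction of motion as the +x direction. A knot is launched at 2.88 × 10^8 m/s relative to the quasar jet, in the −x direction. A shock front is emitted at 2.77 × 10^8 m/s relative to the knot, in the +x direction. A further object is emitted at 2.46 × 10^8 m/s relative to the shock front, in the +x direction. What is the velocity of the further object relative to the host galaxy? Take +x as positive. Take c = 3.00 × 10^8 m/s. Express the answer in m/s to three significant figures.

+2.61 × 10^8 m/s

Apply u = (u' + v)/(1 + u'v/c²) successively, working outward toward the host galaxy.
(Dividing each given speed by c = 3.00 × 10^8 m/s to work in units of c.)
Start: velocity of the quasar jet relative to the host galaxy = 0.4733c.
Compose with the knot (u' = -0.960 in the quasar jet frame): u_1 = (-0.960 + 0.473) / (1 + (-0.960)·0.473) = -0.4867/0.5456 = -0.8920.
Compose with the shock front (u' = 0.923 in the knot frame): u_2 = (0.923 + (-0.892)) / (1 + 0.923·(-0.892)) = 0.0313/0.1764 = 0.1777.
Compose with the further object (u' = 0.820 in the shock front frame): u_3 = (0.820 + 0.178) / (1 + 0.820·0.178) = 0.9977/1.1457 = 0.8708.
So u = 0.8708 × 3.00 × 10^8 m/s.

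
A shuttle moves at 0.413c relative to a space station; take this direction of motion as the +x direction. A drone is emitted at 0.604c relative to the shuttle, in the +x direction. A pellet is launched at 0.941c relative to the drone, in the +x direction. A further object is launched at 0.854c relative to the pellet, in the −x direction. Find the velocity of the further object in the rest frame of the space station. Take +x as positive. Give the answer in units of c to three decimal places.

Apply u = (u' + v)/(1 + u'v/c²) successively, working outward toward the space station.
Start: velocity of the shuttle relative to the space station = 0.4130c.
Compose with the drone (u' = 0.604 in the shuttle frame): u_1 = (0.604 + 0.413) / (1 + 0.604·0.413) = 1.0170/1.2495 = 0.8140.
Compose with the pellet (u' = 0.941 in the drone frame): u_2 = (0.941 + 0.814) / (1 + 0.941·0.814) = 1.7550/1.7659 = 0.9938.
Compose with the further object (u' = -0.854 in the pellet frame): u_3 = (-0.854 + 0.994) / (1 + (-0.854)·0.994) = 0.1398/0.1513 = 0.9238.

+0.924c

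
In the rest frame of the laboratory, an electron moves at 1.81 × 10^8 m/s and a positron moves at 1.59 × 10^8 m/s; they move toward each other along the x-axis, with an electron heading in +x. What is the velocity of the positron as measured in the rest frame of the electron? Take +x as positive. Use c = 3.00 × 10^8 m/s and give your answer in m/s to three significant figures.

β_A = 0.603, β_B = -0.530 (dividing each by c = 3.00 × 10^8 m/s).
Transform to A's frame with the inverse velocity-addition law: u' = (u − v)/(1 − uv/c²), taking u = β_B and v = β_A.
u' = (-0.530 − 0.603) / (1 − (0.603)(-0.530)) = -1.1333/1.3198 = -0.8587.
u' = -0.8587 × 3.00 × 10^8 m/s.

-2.58 × 10^8 m/s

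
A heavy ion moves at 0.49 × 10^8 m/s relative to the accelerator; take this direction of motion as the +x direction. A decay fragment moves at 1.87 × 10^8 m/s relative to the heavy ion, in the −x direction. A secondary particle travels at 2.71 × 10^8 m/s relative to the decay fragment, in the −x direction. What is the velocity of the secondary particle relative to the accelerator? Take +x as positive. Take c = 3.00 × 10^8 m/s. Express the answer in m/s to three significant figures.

-2.90 × 10^8 m/s

Apply u = (u' + v)/(1 + u'v/c²) successively, working outward toward the accelerator.
(Dividing each given speed by c = 3.00 × 10^8 m/s to work in units of c.)
Start: velocity of the heavy ion relative to the accelerator = 0.1633c.
Compose with the decay fragment (u' = -0.623 in the heavy ion frame): u_1 = (-0.623 + 0.163) / (1 + (-0.623)·0.163) = -0.4600/0.8982 = -0.5121.
Compose with the secondary particle (u' = -0.903 in the decay fragment frame): u_2 = (-0.903 + (-0.512)) / (1 + (-0.903)·(-0.512)) = -1.4155/1.4626 = -0.9678.
So u = -0.9678 × 3.00 × 10^8 m/s.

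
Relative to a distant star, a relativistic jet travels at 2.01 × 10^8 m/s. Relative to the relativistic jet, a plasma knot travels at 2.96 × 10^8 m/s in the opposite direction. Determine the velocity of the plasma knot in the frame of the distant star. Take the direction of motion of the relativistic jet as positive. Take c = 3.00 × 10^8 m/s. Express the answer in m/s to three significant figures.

In units of c (dividing by 3.00 × 10^8 m/s): v = 0.670, u' = -0.987.
u = (u' + v)/(1 + u'v/c²):
u = (-0.987 + 0.670) / (1 + (-0.987)·0.670) = -0.3167/0.3389 = -0.9343
Converting back: u = -0.9343 × 3.00 × 10^8 m/s.

-2.80 × 10^8 m/s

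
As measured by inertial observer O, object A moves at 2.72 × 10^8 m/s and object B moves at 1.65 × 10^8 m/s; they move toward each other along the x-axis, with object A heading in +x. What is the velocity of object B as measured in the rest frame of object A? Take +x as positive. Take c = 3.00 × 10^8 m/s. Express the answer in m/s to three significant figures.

-2.92 × 10^8 m/s

β_A = 0.907, β_B = -0.550 (dividing each by c = 3.00 × 10^8 m/s).
Transform to A's frame with the inverse velocity-addition law: u' = (u − v)/(1 − uv/c²), taking u = β_B and v = β_A.
u' = (-0.550 − 0.907) / (1 − (0.907)(-0.550)) = -1.4567/1.4987 = -0.9720.
u' = -0.9720 × 3.00 × 10^8 m/s.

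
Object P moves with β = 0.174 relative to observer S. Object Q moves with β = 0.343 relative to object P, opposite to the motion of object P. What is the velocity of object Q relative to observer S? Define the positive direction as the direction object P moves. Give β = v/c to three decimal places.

β = -0.180

With v = 0.174 and u' = -0.343 (in units of c),
u = (u' + v)/(1 + u'v/c²):
u = (-0.343 + 0.174) / (1 + (-0.343)·0.174) = -0.1690/0.9403 = -0.1797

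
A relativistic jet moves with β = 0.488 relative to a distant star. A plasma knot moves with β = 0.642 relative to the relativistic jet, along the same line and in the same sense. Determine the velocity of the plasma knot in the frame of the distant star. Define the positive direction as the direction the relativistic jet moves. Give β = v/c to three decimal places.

β = 0.860

With v = 0.488 and u' = 0.642 (in units of c),
u = (u' + v)/(1 + u'v/c²):
u = (0.642 + 0.488) / (1 + 0.642·0.488) = 1.1300/1.3133 = 0.8604
(Galilean addition would give +1.130c, exceeding c.)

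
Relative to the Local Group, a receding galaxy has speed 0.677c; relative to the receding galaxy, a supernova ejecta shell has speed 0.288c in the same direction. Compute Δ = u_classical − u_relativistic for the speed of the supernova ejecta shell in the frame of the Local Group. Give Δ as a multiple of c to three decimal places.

Δ = 0.157c

Galilean: u_cl = 0.288 + 0.677 = 0.9650.
Relativistic: u_rel = (0.288 + 0.677) / (1 + 0.288·0.677) = 0.9650/1.1950 = 0.8075.
Δ = 0.9650 − 0.8075 = 0.1575.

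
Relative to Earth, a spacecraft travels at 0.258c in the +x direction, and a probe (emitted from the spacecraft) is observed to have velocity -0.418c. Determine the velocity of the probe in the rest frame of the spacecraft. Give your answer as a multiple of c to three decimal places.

Invert the composition law: u' = (u − v)/(1 − uv/c²).
u' = (-0.418 − 0.258) / (1 − (-0.418)(0.258)) = -0.6760/1.1078 = -0.6102.

-0.610c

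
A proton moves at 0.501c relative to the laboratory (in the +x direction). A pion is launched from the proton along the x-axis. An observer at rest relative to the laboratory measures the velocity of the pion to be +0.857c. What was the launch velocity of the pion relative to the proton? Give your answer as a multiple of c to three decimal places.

Invert the composition law: u' = (u − v)/(1 − uv/c²).
u' = (0.857 − 0.501) / (1 − (0.857)(0.501)) = 0.3560/0.5706 = 0.6239.

+0.624c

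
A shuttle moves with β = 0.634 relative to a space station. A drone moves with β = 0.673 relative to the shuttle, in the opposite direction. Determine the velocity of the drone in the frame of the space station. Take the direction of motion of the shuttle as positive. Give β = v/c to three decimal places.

With v = 0.634 and u' = -0.673 (in units of c),
u = (u' + v)/(1 + u'v/c²):
u = (-0.673 + 0.634) / (1 + (-0.673)·0.634) = -0.0390/0.5733 = -0.0680

β = -0.068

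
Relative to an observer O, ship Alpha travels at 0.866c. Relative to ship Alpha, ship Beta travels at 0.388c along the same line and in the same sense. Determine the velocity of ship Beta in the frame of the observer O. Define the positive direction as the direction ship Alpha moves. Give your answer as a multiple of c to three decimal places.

With v = 0.866 and u' = 0.388 (in units of c),
u = (u' + v)/(1 + u'v/c²):
u = (0.388 + 0.866) / (1 + 0.388·0.866) = 1.2540/1.3360 = 0.9386

0.939c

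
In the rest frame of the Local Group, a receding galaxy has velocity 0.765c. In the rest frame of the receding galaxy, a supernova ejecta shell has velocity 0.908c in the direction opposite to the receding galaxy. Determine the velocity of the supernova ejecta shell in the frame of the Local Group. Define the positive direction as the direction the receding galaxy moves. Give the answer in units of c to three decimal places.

With v = 0.765 and u' = -0.908 (in units of c),
u = (u' + v)/(1 + u'v/c²):
u = (-0.908 + 0.765) / (1 + (-0.908)·0.765) = -0.1430/0.3054 = -0.4683
(Galilean addition would give -0.143c.)

-0.468c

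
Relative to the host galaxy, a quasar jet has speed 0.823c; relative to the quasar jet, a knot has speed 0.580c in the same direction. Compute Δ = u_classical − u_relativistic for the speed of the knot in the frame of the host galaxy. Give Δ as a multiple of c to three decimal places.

Δ = 0.453c

Galilean: u_cl = 0.580 + 0.823 = 1.4030.
Relativistic: u_rel = (0.580 + 0.823) / (1 + 0.580·0.823) = 1.4030/1.4773 = 0.9497.
Δ = 1.4030 − 0.9497 = 0.4533.
(The classical prediction exceeds c; the relativistic result does not.)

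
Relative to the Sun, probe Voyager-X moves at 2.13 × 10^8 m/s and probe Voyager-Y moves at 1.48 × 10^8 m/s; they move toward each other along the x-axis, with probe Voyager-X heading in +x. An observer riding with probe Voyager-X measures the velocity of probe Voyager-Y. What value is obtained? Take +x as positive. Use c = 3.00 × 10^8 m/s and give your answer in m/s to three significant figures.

β_A = 0.710, β_B = -0.493 (dividing each by c = 3.00 × 10^8 m/s).
Transform to A's frame with the inverse velocity-addition law: u' = (u − v)/(1 − uv/c²), taking u = β_B and v = β_A.
u' = (-0.493 − 0.710) / (1 − (0.710)(-0.493)) = -1.2033/1.3503 = -0.8912.
u' = -0.8912 × 3.00 × 10^8 m/s.

-2.67 × 10^8 m/s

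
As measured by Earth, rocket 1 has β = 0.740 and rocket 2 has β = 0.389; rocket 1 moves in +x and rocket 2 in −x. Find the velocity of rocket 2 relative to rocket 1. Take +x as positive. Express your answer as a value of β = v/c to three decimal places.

β_A = 0.740, β_B = -0.389.
Transform to A's frame with the inverse velocity-addition law: u' = (u − v)/(1 − uv/c²), taking u = β_B and v = β_A.
u' = (-0.389 − 0.740) / (1 − (0.740)(-0.389)) = -1.1290/1.2879 = -0.8766.

β = -0.877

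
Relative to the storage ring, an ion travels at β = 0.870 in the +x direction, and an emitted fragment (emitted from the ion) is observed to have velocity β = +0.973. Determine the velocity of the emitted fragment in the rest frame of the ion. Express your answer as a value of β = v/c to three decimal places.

Invert the composition law: u' = (u − v)/(1 − uv/c²).
u' = (0.973 − 0.870) / (1 − (0.973)(0.870)) = 0.1030/0.1535 = 0.6711.

β = +0.671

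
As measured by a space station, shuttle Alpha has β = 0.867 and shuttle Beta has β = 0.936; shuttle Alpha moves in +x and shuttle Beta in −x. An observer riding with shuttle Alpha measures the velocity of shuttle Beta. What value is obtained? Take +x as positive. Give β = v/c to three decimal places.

β_A = 0.867, β_B = -0.936.
Transform to A's frame with the inverse velocity-addition law: u' = (u − v)/(1 − uv/c²), taking u = β_B and v = β_A.
u' = (-0.936 − 0.867) / (1 − (0.867)(-0.936)) = -1.8030/1.8115 = -0.9953.

β = -0.995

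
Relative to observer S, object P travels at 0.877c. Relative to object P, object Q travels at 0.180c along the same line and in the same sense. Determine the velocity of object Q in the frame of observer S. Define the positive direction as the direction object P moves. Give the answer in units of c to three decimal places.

With v = 0.877 and u' = 0.180 (in units of c),
u = (u' + v)/(1 + u'v/c²):
u = (0.180 + 0.877) / (1 + 0.180·0.877) = 1.0570/1.1579 = 0.9129
(Galilean addition would give +1.057c, exceeding c.)

0.913c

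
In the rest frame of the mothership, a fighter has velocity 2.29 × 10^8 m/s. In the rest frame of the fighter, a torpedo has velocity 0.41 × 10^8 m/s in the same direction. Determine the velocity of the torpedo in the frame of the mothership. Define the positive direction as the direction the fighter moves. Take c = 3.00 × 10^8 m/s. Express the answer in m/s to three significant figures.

2.44 × 10^8 m/s

In units of c (dividing by 3.00 × 10^8 m/s): v = 0.763, u' = 0.137.
u = (u' + v)/(1 + u'v/c²):
u = (0.137 + 0.763) / (1 + 0.137·0.763) = 0.9000/1.1043 = 0.8150
(Galilean addition would give +0.900c.)
Converting back: u = 0.8150 × 3.00 × 10^8 m/s.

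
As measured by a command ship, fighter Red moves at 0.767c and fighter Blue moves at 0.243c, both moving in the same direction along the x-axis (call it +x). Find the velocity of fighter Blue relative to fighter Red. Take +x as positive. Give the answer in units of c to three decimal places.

-0.644c

β_A = 0.767, β_B = 0.243.
Transform to A's frame with the inverse velocity-addition law: u' = (u − v)/(1 − uv/c²), taking u = β_B and v = β_A.
u' = (0.243 − 0.767) / (1 − (0.767)(0.243)) = -0.5240/0.8136 = -0.6440.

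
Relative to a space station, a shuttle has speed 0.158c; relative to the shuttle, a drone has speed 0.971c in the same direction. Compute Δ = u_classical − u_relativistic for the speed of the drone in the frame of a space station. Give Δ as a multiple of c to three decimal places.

Δ = 0.150c

Galilean: u_cl = 0.971 + 0.158 = 1.1290.
Relativistic: u_rel = (0.971 + 0.158) / (1 + 0.971·0.158) = 1.1290/1.1534 = 0.9788.
Δ = 1.1290 − 0.9788 = 0.1502.
(The classical prediction exceeds c; the relativistic result does not.)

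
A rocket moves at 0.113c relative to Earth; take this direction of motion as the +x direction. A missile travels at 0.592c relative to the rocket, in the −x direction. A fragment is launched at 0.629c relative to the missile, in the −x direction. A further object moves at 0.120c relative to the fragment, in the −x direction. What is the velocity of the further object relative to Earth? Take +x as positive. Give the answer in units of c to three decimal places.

Apply u = (u' + v)/(1 + u'v/c²) successively, working outward toward Earth.
Start: velocity of the rocket relative to Earth = 0.1130c.
Compose with the missile (u' = -0.592 in the rocket frame): u_1 = (-0.592 + 0.113) / (1 + (-0.592)·0.113) = -0.4790/0.9331 = -0.5133.
Compose with the fragment (u' = -0.629 in the missile frame): u_2 = (-0.629 + (-0.513)) / (1 + (-0.629)·(-0.513)) = -1.1423/1.3229 = -0.8635.
Compose with the further object (u' = -0.120 in the fragment frame): u_3 = (-0.120 + (-0.864)) / (1 + (-0.120)·(-0.864)) = -0.9835/1.1036 = -0.8912.

-0.891c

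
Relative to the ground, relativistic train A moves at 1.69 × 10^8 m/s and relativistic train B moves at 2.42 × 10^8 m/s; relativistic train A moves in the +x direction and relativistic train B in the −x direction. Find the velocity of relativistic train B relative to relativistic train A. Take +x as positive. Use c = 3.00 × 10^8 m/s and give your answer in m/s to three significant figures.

-2.83 × 10^8 m/s

β_A = 0.563, β_B = -0.807 (dividing each by c = 3.00 × 10^8 m/s).
Transform to A's frame with the inverse velocity-addition law: u' = (u − v)/(1 − uv/c²), taking u = β_B and v = β_A.
u' = (-0.807 − 0.563) / (1 − (0.563)(-0.807)) = -1.3700/1.4544 = -0.9420.
u' = -0.9420 × 3.00 × 10^8 m/s.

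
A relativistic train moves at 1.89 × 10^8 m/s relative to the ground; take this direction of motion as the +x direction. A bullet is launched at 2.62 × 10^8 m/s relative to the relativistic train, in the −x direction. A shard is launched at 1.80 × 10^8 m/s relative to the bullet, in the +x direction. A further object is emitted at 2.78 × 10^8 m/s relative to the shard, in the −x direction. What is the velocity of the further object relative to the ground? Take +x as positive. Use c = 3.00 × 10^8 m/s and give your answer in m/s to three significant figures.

Apply u = (u' + v)/(1 + u'v/c²) successively, working outward toward the ground.
(Dividing each given speed by c = 3.00 × 10^8 m/s to work in units of c.)
Start: velocity of the relativistic train relative to the ground = 0.6300c.
Compose with the bullet (u' = -0.873 in the relativistic train frame): u_1 = (-0.873 + 0.630) / (1 + (-0.873)·0.630) = -0.2433/0.4498 = -0.5410.
Compose with the shard (u' = 0.600 in the bullet frame): u_2 = (0.600 + (-0.541)) / (1 + 0.600·(-0.541)) = 0.0590/0.6754 = 0.0874.
Compose with the further object (u' = -0.927 in the shard frame): u_3 = (-0.927 + 0.087) / (1 + (-0.927)·0.087) = -0.8393/0.9190 = -0.9132.
So u = -0.9132 × 3.00 × 10^8 m/s.

-2.74 × 10^8 m/s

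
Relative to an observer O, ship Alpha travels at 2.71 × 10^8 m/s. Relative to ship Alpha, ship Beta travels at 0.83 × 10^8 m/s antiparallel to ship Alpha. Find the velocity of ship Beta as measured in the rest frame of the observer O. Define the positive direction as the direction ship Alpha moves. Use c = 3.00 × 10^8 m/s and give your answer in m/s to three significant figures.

In units of c (dividing by 3.00 × 10^8 m/s): v = 0.903, u' = -0.277.
u = (u' + v)/(1 + u'v/c²):
u = (-0.277 + 0.903) / (1 + (-0.277)·0.903) = 0.6267/0.7501 = 0.8355
Converting back: u = 0.8355 × 3.00 × 10^8 m/s.

+2.51 × 10^8 m/s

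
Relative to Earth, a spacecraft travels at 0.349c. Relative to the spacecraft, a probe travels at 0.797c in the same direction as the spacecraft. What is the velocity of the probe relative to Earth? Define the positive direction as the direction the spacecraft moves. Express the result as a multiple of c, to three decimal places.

With v = 0.349 and u' = 0.797 (in units of c),
u = (u' + v)/(1 + u'v/c²):
u = (0.797 + 0.349) / (1 + 0.797·0.349) = 1.1460/1.2782 = 0.8966

0.897c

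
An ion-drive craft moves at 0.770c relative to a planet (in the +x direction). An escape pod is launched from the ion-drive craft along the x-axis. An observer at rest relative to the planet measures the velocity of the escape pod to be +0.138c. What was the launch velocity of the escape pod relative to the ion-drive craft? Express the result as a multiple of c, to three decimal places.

-0.707c

Invert the composition law: u' = (u − v)/(1 − uv/c²).
u' = (0.138 − 0.770) / (1 − (0.138)(0.770)) = -0.6320/0.8937 = -0.7071.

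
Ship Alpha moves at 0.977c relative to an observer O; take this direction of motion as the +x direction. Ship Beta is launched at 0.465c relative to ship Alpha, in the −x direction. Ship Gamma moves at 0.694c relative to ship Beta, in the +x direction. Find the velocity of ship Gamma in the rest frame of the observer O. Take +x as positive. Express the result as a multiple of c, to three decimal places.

+0.989c

Apply u = (u' + v)/(1 + u'v/c²) successively, working outward toward the observer O.
Start: velocity of ship Alpha relative to the observer O = 0.9770c.
Compose with ship Beta (u' = -0.465 in ship Alpha frame): u_1 = (-0.465 + 0.977) / (1 + (-0.465)·0.977) = 0.5120/0.5457 = 0.9383.
Compose with ship Gamma (u' = 0.694 in ship Beta frame): u_2 = (0.694 + 0.938) / (1 + 0.694·0.938) = 1.6323/1.6511 = 0.9886.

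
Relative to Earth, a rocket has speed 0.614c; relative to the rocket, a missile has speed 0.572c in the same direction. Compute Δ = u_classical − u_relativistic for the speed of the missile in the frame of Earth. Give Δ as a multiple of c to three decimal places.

Δ = 0.308c

Galilean: u_cl = 0.572 + 0.614 = 1.1860.
Relativistic: u_rel = (0.572 + 0.614) / (1 + 0.572·0.614) = 1.1860/1.3512 = 0.8777.
Δ = 1.1860 − 0.8777 = 0.3083.
(The classical prediction exceeds c; the relativistic result does not.)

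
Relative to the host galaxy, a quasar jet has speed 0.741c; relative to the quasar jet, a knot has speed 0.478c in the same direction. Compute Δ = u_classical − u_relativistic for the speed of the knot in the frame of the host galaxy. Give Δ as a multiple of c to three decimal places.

Δ = 0.319c

Galilean: u_cl = 0.478 + 0.741 = 1.2190.
Relativistic: u_rel = (0.478 + 0.741) / (1 + 0.478·0.741) = 1.2190/1.3542 = 0.9002.
Δ = 1.2190 − 0.9002 = 0.3188.
(The classical prediction exceeds c; the relativistic result does not.)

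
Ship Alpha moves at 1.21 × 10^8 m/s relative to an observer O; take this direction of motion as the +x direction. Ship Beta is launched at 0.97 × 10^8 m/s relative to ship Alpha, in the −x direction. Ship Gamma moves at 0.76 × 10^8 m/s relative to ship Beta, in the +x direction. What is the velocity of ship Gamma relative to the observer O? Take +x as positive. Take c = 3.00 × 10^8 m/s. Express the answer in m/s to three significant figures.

Apply u = (u' + v)/(1 + u'v/c²) successively, working outward toward the observer O.
(Dividing each given speed by c = 3.00 × 10^8 m/s to work in units of c.)
Start: velocity of ship Alpha relative to the observer O = 0.4033c.
Compose with ship Beta (u' = -0.323 in ship Alpha frame): u_1 = (-0.323 + 0.403) / (1 + (-0.323)·0.403) = 0.0800/0.8696 = 0.0920.
Compose with ship Gamma (u' = 0.253 in ship Beta frame): u_2 = (0.253 + 0.092) / (1 + 0.253·0.092) = 0.3453/1.0233 = 0.3375.
So u = 0.3375 × 3.00 × 10^8 m/s.

+1.01 × 10^8 m/s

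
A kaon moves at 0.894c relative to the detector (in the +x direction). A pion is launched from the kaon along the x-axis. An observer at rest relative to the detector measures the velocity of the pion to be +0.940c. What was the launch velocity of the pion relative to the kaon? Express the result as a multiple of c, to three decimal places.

+0.288c

Invert the composition law: u' = (u − v)/(1 − uv/c²).
u' = (0.940 − 0.894) / (1 − (0.940)(0.894)) = 0.0460/0.1596 = 0.2881.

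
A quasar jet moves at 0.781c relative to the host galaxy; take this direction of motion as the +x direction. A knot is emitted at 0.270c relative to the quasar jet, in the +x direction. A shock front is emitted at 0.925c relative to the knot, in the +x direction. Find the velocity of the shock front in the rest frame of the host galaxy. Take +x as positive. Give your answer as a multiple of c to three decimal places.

Apply u = (u' + v)/(1 + u'v/c²) successively, working outward toward the host galaxy.
Start: velocity of the quasar jet relative to the host galaxy = 0.7810c.
Compose with the knot (u' = 0.270 in the quasar jet frame): u_1 = (0.270 + 0.781) / (1 + 0.270·0.781) = 1.0510/1.2109 = 0.8680.
Compose with the shock front (u' = 0.925 in the knot frame): u_2 = (0.925 + 0.868) / (1 + 0.925·0.868) = 1.7930/1.8029 = 0.9945.

0.995c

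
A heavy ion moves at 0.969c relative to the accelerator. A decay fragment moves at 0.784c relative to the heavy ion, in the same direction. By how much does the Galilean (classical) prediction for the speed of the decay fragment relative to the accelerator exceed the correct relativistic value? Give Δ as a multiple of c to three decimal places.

Δ = 0.757c

Galilean: u_cl = 0.784 + 0.969 = 1.7530.
Relativistic: u_rel = (0.784 + 0.969) / (1 + 0.784·0.969) = 1.7530/1.7597 = 0.9962.
Δ = 1.7530 − 0.9962 = 0.7568.
(The classical prediction exceeds c; the relativistic result does not.)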